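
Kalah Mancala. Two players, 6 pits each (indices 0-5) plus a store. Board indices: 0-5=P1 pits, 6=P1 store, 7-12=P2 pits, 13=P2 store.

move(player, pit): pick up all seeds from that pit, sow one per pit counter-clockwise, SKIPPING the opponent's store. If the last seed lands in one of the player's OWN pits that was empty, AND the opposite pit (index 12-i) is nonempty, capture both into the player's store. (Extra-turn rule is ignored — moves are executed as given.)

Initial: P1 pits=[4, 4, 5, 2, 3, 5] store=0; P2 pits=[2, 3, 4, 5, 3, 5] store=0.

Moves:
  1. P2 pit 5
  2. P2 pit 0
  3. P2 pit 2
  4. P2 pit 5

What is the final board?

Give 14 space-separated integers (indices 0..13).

Move 1: P2 pit5 -> P1=[5,5,6,3,3,5](0) P2=[2,3,4,5,3,0](1)
Move 2: P2 pit0 -> P1=[5,5,6,3,3,5](0) P2=[0,4,5,5,3,0](1)
Move 3: P2 pit2 -> P1=[6,5,6,3,3,5](0) P2=[0,4,0,6,4,1](2)
Move 4: P2 pit5 -> P1=[6,5,6,3,3,5](0) P2=[0,4,0,6,4,0](3)

Answer: 6 5 6 3 3 5 0 0 4 0 6 4 0 3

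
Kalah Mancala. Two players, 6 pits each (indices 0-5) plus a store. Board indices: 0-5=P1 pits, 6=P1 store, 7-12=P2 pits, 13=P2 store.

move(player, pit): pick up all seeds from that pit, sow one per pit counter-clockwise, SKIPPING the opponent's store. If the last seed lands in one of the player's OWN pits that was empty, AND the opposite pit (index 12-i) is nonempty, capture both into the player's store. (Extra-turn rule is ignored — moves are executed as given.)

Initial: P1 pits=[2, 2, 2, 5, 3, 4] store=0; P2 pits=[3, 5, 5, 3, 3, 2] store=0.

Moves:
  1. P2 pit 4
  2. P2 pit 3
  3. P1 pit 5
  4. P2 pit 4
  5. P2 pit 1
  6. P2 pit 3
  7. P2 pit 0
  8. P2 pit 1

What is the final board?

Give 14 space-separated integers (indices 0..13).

Answer: 4 2 2 5 3 0 1 0 0 9 1 3 6 3

Derivation:
Move 1: P2 pit4 -> P1=[3,2,2,5,3,4](0) P2=[3,5,5,3,0,3](1)
Move 2: P2 pit3 -> P1=[3,2,2,5,3,4](0) P2=[3,5,5,0,1,4](2)
Move 3: P1 pit5 -> P1=[3,2,2,5,3,0](1) P2=[4,6,6,0,1,4](2)
Move 4: P2 pit4 -> P1=[3,2,2,5,3,0](1) P2=[4,6,6,0,0,5](2)
Move 5: P2 pit1 -> P1=[4,2,2,5,3,0](1) P2=[4,0,7,1,1,6](3)
Move 6: P2 pit3 -> P1=[4,2,2,5,3,0](1) P2=[4,0,7,0,2,6](3)
Move 7: P2 pit0 -> P1=[4,2,2,5,3,0](1) P2=[0,1,8,1,3,6](3)
Move 8: P2 pit1 -> P1=[4,2,2,5,3,0](1) P2=[0,0,9,1,3,6](3)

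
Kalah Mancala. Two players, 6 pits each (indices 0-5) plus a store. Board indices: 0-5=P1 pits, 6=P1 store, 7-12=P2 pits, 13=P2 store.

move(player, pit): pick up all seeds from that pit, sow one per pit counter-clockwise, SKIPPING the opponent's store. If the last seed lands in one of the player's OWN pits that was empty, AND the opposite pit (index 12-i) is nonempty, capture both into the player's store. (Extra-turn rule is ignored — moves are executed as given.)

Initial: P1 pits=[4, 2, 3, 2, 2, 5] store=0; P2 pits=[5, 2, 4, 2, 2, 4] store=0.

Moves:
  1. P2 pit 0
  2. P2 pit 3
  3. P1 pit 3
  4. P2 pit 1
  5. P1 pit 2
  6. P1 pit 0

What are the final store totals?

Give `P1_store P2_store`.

Move 1: P2 pit0 -> P1=[4,2,3,2,2,5](0) P2=[0,3,5,3,3,5](0)
Move 2: P2 pit3 -> P1=[4,2,3,2,2,5](0) P2=[0,3,5,0,4,6](1)
Move 3: P1 pit3 -> P1=[4,2,3,0,3,6](0) P2=[0,3,5,0,4,6](1)
Move 4: P2 pit1 -> P1=[4,2,3,0,3,6](0) P2=[0,0,6,1,5,6](1)
Move 5: P1 pit2 -> P1=[4,2,0,1,4,7](0) P2=[0,0,6,1,5,6](1)
Move 6: P1 pit0 -> P1=[0,3,1,2,5,7](0) P2=[0,0,6,1,5,6](1)

Answer: 0 1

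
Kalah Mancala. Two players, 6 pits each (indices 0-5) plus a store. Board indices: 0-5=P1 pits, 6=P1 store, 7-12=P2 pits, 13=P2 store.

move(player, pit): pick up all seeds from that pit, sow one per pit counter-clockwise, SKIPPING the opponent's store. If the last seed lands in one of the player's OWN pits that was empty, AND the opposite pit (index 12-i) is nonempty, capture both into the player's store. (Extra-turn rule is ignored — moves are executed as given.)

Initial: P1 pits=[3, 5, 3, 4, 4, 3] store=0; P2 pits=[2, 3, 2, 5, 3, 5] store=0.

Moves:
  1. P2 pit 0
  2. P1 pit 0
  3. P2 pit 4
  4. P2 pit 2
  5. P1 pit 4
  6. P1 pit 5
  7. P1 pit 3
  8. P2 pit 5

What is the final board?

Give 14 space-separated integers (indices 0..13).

Move 1: P2 pit0 -> P1=[3,5,3,4,4,3](0) P2=[0,4,3,5,3,5](0)
Move 2: P1 pit0 -> P1=[0,6,4,5,4,3](0) P2=[0,4,3,5,3,5](0)
Move 3: P2 pit4 -> P1=[1,6,4,5,4,3](0) P2=[0,4,3,5,0,6](1)
Move 4: P2 pit2 -> P1=[1,6,4,5,4,3](0) P2=[0,4,0,6,1,7](1)
Move 5: P1 pit4 -> P1=[1,6,4,5,0,4](1) P2=[1,5,0,6,1,7](1)
Move 6: P1 pit5 -> P1=[1,6,4,5,0,0](2) P2=[2,6,1,6,1,7](1)
Move 7: P1 pit3 -> P1=[1,6,4,0,1,1](3) P2=[3,7,1,6,1,7](1)
Move 8: P2 pit5 -> P1=[2,7,5,1,2,2](3) P2=[3,7,1,6,1,0](2)

Answer: 2 7 5 1 2 2 3 3 7 1 6 1 0 2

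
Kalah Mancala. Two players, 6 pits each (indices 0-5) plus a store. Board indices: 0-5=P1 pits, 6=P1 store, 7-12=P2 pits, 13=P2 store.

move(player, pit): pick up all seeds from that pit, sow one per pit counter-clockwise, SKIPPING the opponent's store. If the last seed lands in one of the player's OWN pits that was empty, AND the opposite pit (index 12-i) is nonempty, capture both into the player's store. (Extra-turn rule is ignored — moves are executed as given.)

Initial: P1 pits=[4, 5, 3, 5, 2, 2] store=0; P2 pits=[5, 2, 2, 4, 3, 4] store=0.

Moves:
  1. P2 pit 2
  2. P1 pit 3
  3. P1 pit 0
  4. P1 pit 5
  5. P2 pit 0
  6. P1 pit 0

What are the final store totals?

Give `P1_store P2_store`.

Move 1: P2 pit2 -> P1=[4,5,3,5,2,2](0) P2=[5,2,0,5,4,4](0)
Move 2: P1 pit3 -> P1=[4,5,3,0,3,3](1) P2=[6,3,0,5,4,4](0)
Move 3: P1 pit0 -> P1=[0,6,4,1,4,3](1) P2=[6,3,0,5,4,4](0)
Move 4: P1 pit5 -> P1=[0,6,4,1,4,0](2) P2=[7,4,0,5,4,4](0)
Move 5: P2 pit0 -> P1=[1,6,4,1,4,0](2) P2=[0,5,1,6,5,5](1)
Move 6: P1 pit0 -> P1=[0,7,4,1,4,0](2) P2=[0,5,1,6,5,5](1)

Answer: 2 1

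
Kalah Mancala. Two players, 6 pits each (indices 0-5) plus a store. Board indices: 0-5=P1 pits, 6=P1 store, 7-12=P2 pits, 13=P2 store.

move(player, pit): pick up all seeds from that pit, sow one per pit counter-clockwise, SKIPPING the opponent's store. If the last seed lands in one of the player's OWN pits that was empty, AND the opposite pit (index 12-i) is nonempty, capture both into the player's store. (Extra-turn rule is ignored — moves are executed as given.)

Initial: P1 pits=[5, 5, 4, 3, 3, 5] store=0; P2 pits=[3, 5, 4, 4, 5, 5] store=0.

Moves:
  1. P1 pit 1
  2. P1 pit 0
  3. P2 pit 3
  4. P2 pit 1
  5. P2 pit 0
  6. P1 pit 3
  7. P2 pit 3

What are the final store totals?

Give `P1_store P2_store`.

Move 1: P1 pit1 -> P1=[5,0,5,4,4,6](1) P2=[3,5,4,4,5,5](0)
Move 2: P1 pit0 -> P1=[0,1,6,5,5,7](1) P2=[3,5,4,4,5,5](0)
Move 3: P2 pit3 -> P1=[1,1,6,5,5,7](1) P2=[3,5,4,0,6,6](1)
Move 4: P2 pit1 -> P1=[1,1,6,5,5,7](1) P2=[3,0,5,1,7,7](2)
Move 5: P2 pit0 -> P1=[1,1,6,5,5,7](1) P2=[0,1,6,2,7,7](2)
Move 6: P1 pit3 -> P1=[1,1,6,0,6,8](2) P2=[1,2,6,2,7,7](2)
Move 7: P2 pit3 -> P1=[1,1,6,0,6,8](2) P2=[1,2,6,0,8,8](2)

Answer: 2 2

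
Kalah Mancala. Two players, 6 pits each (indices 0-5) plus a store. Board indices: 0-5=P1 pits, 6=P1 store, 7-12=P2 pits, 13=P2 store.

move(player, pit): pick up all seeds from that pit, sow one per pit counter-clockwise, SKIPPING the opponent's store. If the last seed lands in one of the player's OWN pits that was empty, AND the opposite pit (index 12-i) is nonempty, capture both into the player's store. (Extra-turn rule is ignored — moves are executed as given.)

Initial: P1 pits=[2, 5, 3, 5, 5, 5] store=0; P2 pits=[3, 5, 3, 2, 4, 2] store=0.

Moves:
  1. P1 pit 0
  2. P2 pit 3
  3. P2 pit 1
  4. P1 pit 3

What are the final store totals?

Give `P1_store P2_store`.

Move 1: P1 pit0 -> P1=[0,6,4,5,5,5](0) P2=[3,5,3,2,4,2](0)
Move 2: P2 pit3 -> P1=[0,6,4,5,5,5](0) P2=[3,5,3,0,5,3](0)
Move 3: P2 pit1 -> P1=[0,6,4,5,5,5](0) P2=[3,0,4,1,6,4](1)
Move 4: P1 pit3 -> P1=[0,6,4,0,6,6](1) P2=[4,1,4,1,6,4](1)

Answer: 1 1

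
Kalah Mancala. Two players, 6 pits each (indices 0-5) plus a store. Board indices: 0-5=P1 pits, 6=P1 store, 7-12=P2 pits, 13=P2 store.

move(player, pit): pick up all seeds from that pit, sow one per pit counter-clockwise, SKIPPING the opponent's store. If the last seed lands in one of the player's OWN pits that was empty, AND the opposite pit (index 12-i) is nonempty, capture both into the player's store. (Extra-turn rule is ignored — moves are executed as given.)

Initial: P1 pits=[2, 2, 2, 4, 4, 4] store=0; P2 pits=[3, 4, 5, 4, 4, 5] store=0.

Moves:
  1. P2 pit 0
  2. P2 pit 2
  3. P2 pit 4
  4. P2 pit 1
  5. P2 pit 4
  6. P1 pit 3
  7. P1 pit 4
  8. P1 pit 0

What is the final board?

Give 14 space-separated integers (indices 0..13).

Move 1: P2 pit0 -> P1=[2,2,2,4,4,4](0) P2=[0,5,6,5,4,5](0)
Move 2: P2 pit2 -> P1=[3,3,2,4,4,4](0) P2=[0,5,0,6,5,6](1)
Move 3: P2 pit4 -> P1=[4,4,3,4,4,4](0) P2=[0,5,0,6,0,7](2)
Move 4: P2 pit1 -> P1=[4,4,3,4,4,4](0) P2=[0,0,1,7,1,8](3)
Move 5: P2 pit4 -> P1=[4,4,3,4,4,4](0) P2=[0,0,1,7,0,9](3)
Move 6: P1 pit3 -> P1=[4,4,3,0,5,5](1) P2=[1,0,1,7,0,9](3)
Move 7: P1 pit4 -> P1=[4,4,3,0,0,6](2) P2=[2,1,2,7,0,9](3)
Move 8: P1 pit0 -> P1=[0,5,4,1,0,6](4) P2=[2,0,2,7,0,9](3)

Answer: 0 5 4 1 0 6 4 2 0 2 7 0 9 3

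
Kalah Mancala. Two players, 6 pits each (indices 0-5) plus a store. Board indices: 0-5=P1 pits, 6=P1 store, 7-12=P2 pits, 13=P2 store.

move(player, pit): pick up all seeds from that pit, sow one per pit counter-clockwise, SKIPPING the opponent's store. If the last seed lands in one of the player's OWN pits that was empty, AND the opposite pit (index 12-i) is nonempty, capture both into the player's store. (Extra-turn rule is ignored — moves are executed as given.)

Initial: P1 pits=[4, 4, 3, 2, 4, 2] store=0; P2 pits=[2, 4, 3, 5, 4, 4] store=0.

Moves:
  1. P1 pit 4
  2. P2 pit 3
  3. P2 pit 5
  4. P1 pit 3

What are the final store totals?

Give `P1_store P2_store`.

Move 1: P1 pit4 -> P1=[4,4,3,2,0,3](1) P2=[3,5,3,5,4,4](0)
Move 2: P2 pit3 -> P1=[5,5,3,2,0,3](1) P2=[3,5,3,0,5,5](1)
Move 3: P2 pit5 -> P1=[6,6,4,3,0,3](1) P2=[3,5,3,0,5,0](2)
Move 4: P1 pit3 -> P1=[6,6,4,0,1,4](2) P2=[3,5,3,0,5,0](2)

Answer: 2 2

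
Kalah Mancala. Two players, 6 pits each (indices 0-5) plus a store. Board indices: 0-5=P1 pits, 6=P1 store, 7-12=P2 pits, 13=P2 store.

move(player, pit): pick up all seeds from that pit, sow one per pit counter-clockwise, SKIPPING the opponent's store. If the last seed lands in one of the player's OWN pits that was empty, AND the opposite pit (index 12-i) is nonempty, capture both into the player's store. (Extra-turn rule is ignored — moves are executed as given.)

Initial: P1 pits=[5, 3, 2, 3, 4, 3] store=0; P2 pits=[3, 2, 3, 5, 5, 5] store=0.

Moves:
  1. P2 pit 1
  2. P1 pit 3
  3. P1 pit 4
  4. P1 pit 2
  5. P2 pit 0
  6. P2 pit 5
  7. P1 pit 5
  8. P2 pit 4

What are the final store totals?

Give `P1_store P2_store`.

Move 1: P2 pit1 -> P1=[5,3,2,3,4,3](0) P2=[3,0,4,6,5,5](0)
Move 2: P1 pit3 -> P1=[5,3,2,0,5,4](1) P2=[3,0,4,6,5,5](0)
Move 3: P1 pit4 -> P1=[5,3,2,0,0,5](2) P2=[4,1,5,6,5,5](0)
Move 4: P1 pit2 -> P1=[5,3,0,1,0,5](4) P2=[4,0,5,6,5,5](0)
Move 5: P2 pit0 -> P1=[5,3,0,1,0,5](4) P2=[0,1,6,7,6,5](0)
Move 6: P2 pit5 -> P1=[6,4,1,2,0,5](4) P2=[0,1,6,7,6,0](1)
Move 7: P1 pit5 -> P1=[6,4,1,2,0,0](5) P2=[1,2,7,8,6,0](1)
Move 8: P2 pit4 -> P1=[7,5,2,3,0,0](5) P2=[1,2,7,8,0,1](2)

Answer: 5 2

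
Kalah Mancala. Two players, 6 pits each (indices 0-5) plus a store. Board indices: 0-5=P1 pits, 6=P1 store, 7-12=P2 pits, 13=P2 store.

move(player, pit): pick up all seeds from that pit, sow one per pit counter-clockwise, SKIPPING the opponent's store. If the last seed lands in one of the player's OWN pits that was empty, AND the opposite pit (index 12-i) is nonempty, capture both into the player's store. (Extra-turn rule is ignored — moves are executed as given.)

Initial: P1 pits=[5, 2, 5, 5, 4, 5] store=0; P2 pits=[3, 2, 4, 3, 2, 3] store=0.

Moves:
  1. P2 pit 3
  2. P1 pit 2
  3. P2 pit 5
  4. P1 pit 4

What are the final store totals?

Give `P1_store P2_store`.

Move 1: P2 pit3 -> P1=[5,2,5,5,4,5](0) P2=[3,2,4,0,3,4](1)
Move 2: P1 pit2 -> P1=[5,2,0,6,5,6](1) P2=[4,2,4,0,3,4](1)
Move 3: P2 pit5 -> P1=[6,3,1,6,5,6](1) P2=[4,2,4,0,3,0](2)
Move 4: P1 pit4 -> P1=[6,3,1,6,0,7](2) P2=[5,3,5,0,3,0](2)

Answer: 2 2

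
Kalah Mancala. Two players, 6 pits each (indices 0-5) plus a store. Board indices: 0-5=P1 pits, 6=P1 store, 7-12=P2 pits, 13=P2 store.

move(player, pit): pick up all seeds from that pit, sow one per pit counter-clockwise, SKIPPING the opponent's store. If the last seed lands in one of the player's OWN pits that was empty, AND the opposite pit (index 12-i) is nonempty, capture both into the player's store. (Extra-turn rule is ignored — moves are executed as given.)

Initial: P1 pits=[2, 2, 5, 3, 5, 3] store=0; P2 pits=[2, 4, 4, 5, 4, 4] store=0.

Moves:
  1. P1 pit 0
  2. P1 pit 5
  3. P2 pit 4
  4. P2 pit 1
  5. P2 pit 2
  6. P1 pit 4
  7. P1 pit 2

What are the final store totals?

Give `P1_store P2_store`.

Move 1: P1 pit0 -> P1=[0,3,6,3,5,3](0) P2=[2,4,4,5,4,4](0)
Move 2: P1 pit5 -> P1=[0,3,6,3,5,0](1) P2=[3,5,4,5,4,4](0)
Move 3: P2 pit4 -> P1=[1,4,6,3,5,0](1) P2=[3,5,4,5,0,5](1)
Move 4: P2 pit1 -> P1=[1,4,6,3,5,0](1) P2=[3,0,5,6,1,6](2)
Move 5: P2 pit2 -> P1=[2,4,6,3,5,0](1) P2=[3,0,0,7,2,7](3)
Move 6: P1 pit4 -> P1=[2,4,6,3,0,1](2) P2=[4,1,1,7,2,7](3)
Move 7: P1 pit2 -> P1=[2,4,0,4,1,2](3) P2=[5,2,1,7,2,7](3)

Answer: 3 3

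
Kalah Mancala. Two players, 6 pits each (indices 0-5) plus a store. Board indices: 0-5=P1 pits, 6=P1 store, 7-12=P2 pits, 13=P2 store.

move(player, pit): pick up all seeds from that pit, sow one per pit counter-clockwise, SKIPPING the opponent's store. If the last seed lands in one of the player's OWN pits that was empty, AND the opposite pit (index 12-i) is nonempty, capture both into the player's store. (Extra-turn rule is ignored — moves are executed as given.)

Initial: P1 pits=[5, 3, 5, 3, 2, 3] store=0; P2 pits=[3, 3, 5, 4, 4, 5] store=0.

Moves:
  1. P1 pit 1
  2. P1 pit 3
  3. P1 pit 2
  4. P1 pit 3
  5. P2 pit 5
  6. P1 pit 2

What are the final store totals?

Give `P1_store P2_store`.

Move 1: P1 pit1 -> P1=[5,0,6,4,3,3](0) P2=[3,3,5,4,4,5](0)
Move 2: P1 pit3 -> P1=[5,0,6,0,4,4](1) P2=[4,3,5,4,4,5](0)
Move 3: P1 pit2 -> P1=[5,0,0,1,5,5](2) P2=[5,4,5,4,4,5](0)
Move 4: P1 pit3 -> P1=[5,0,0,0,6,5](2) P2=[5,4,5,4,4,5](0)
Move 5: P2 pit5 -> P1=[6,1,1,1,6,5](2) P2=[5,4,5,4,4,0](1)
Move 6: P1 pit2 -> P1=[6,1,0,2,6,5](2) P2=[5,4,5,4,4,0](1)

Answer: 2 1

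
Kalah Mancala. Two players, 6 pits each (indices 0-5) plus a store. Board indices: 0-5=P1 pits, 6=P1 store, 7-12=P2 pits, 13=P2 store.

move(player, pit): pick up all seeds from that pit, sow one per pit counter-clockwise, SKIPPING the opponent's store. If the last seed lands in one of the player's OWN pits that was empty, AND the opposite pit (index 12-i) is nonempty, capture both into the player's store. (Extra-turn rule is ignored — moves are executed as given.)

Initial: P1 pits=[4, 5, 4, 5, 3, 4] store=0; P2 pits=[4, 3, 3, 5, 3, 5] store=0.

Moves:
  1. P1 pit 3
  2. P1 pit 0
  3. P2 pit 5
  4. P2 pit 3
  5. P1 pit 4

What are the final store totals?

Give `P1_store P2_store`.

Move 1: P1 pit3 -> P1=[4,5,4,0,4,5](1) P2=[5,4,3,5,3,5](0)
Move 2: P1 pit0 -> P1=[0,6,5,1,5,5](1) P2=[5,4,3,5,3,5](0)
Move 3: P2 pit5 -> P1=[1,7,6,2,5,5](1) P2=[5,4,3,5,3,0](1)
Move 4: P2 pit3 -> P1=[2,8,6,2,5,5](1) P2=[5,4,3,0,4,1](2)
Move 5: P1 pit4 -> P1=[2,8,6,2,0,6](2) P2=[6,5,4,0,4,1](2)

Answer: 2 2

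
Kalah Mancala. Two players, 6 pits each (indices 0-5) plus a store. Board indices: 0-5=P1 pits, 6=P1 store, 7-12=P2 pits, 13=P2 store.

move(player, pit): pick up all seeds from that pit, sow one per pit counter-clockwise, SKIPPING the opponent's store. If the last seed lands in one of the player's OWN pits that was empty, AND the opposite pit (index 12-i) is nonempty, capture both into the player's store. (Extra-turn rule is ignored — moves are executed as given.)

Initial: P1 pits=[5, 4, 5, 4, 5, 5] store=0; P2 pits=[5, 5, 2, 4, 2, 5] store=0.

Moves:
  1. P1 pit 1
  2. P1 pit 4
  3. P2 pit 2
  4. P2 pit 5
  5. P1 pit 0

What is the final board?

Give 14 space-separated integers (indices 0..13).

Move 1: P1 pit1 -> P1=[5,0,6,5,6,6](0) P2=[5,5,2,4,2,5](0)
Move 2: P1 pit4 -> P1=[5,0,6,5,0,7](1) P2=[6,6,3,5,2,5](0)
Move 3: P2 pit2 -> P1=[5,0,6,5,0,7](1) P2=[6,6,0,6,3,6](0)
Move 4: P2 pit5 -> P1=[6,1,7,6,1,7](1) P2=[6,6,0,6,3,0](1)
Move 5: P1 pit0 -> P1=[0,2,8,7,2,8](2) P2=[6,6,0,6,3,0](1)

Answer: 0 2 8 7 2 8 2 6 6 0 6 3 0 1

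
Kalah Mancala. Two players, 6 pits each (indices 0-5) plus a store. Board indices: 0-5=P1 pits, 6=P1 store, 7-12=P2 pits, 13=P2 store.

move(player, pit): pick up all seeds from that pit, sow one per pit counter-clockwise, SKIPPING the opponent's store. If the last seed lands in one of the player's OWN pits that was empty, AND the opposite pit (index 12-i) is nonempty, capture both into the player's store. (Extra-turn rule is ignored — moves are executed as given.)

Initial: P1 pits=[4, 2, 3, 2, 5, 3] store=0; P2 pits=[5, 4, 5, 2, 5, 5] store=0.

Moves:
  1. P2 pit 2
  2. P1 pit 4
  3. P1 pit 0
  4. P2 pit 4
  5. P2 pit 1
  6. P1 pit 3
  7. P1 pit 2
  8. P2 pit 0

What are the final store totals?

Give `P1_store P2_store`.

Move 1: P2 pit2 -> P1=[5,2,3,2,5,3](0) P2=[5,4,0,3,6,6](1)
Move 2: P1 pit4 -> P1=[5,2,3,2,0,4](1) P2=[6,5,1,3,6,6](1)
Move 3: P1 pit0 -> P1=[0,3,4,3,1,5](1) P2=[6,5,1,3,6,6](1)
Move 4: P2 pit4 -> P1=[1,4,5,4,1,5](1) P2=[6,5,1,3,0,7](2)
Move 5: P2 pit1 -> P1=[1,4,5,4,1,5](1) P2=[6,0,2,4,1,8](3)
Move 6: P1 pit3 -> P1=[1,4,5,0,2,6](2) P2=[7,0,2,4,1,8](3)
Move 7: P1 pit2 -> P1=[1,4,0,1,3,7](3) P2=[8,0,2,4,1,8](3)
Move 8: P2 pit0 -> P1=[2,5,0,1,3,7](3) P2=[0,1,3,5,2,9](4)

Answer: 3 4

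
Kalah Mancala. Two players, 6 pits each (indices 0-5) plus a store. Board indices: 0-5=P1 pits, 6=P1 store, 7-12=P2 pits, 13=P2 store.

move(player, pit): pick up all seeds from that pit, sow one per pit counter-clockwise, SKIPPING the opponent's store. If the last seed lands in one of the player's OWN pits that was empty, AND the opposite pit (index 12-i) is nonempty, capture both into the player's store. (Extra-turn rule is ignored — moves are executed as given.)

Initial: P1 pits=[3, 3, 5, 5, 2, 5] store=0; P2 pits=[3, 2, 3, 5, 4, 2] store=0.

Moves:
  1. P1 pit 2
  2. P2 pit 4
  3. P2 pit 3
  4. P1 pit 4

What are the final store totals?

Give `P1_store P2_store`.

Answer: 2 2

Derivation:
Move 1: P1 pit2 -> P1=[3,3,0,6,3,6](1) P2=[4,2,3,5,4,2](0)
Move 2: P2 pit4 -> P1=[4,4,0,6,3,6](1) P2=[4,2,3,5,0,3](1)
Move 3: P2 pit3 -> P1=[5,5,0,6,3,6](1) P2=[4,2,3,0,1,4](2)
Move 4: P1 pit4 -> P1=[5,5,0,6,0,7](2) P2=[5,2,3,0,1,4](2)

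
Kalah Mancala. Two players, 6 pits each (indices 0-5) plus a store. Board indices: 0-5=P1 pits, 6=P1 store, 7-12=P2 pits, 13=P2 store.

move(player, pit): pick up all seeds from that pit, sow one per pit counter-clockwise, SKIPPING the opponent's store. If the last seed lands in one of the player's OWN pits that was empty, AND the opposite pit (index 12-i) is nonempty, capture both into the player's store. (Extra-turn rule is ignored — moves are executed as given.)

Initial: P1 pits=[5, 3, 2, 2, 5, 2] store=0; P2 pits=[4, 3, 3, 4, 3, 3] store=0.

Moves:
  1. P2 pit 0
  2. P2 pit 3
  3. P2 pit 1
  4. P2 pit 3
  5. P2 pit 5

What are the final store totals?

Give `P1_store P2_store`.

Answer: 0 2

Derivation:
Move 1: P2 pit0 -> P1=[5,3,2,2,5,2](0) P2=[0,4,4,5,4,3](0)
Move 2: P2 pit3 -> P1=[6,4,2,2,5,2](0) P2=[0,4,4,0,5,4](1)
Move 3: P2 pit1 -> P1=[6,4,2,2,5,2](0) P2=[0,0,5,1,6,5](1)
Move 4: P2 pit3 -> P1=[6,4,2,2,5,2](0) P2=[0,0,5,0,7,5](1)
Move 5: P2 pit5 -> P1=[7,5,3,3,5,2](0) P2=[0,0,5,0,7,0](2)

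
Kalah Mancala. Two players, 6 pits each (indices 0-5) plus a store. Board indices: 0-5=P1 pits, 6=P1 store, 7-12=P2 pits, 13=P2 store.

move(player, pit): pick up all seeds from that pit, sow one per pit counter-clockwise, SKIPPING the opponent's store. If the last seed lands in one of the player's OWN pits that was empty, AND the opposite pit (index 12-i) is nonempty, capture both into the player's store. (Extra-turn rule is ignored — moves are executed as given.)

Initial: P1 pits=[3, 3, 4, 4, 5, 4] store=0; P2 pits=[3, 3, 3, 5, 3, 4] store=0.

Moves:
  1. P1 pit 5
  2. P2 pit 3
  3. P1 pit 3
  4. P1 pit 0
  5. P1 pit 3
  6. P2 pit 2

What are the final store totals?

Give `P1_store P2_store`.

Answer: 2 2

Derivation:
Move 1: P1 pit5 -> P1=[3,3,4,4,5,0](1) P2=[4,4,4,5,3,4](0)
Move 2: P2 pit3 -> P1=[4,4,4,4,5,0](1) P2=[4,4,4,0,4,5](1)
Move 3: P1 pit3 -> P1=[4,4,4,0,6,1](2) P2=[5,4,4,0,4,5](1)
Move 4: P1 pit0 -> P1=[0,5,5,1,7,1](2) P2=[5,4,4,0,4,5](1)
Move 5: P1 pit3 -> P1=[0,5,5,0,8,1](2) P2=[5,4,4,0,4,5](1)
Move 6: P2 pit2 -> P1=[0,5,5,0,8,1](2) P2=[5,4,0,1,5,6](2)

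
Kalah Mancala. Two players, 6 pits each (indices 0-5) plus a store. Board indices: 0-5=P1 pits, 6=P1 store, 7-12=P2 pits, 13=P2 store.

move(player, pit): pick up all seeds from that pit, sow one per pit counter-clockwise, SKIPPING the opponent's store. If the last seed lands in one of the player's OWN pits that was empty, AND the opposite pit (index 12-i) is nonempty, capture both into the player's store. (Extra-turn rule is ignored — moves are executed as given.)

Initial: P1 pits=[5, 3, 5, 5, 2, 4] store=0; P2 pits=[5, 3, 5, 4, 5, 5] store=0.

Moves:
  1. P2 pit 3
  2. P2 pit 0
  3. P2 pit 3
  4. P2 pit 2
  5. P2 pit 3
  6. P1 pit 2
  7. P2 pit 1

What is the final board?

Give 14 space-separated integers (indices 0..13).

Answer: 7 4 0 6 3 5 1 1 0 1 1 11 9 2

Derivation:
Move 1: P2 pit3 -> P1=[6,3,5,5,2,4](0) P2=[5,3,5,0,6,6](1)
Move 2: P2 pit0 -> P1=[6,3,5,5,2,4](0) P2=[0,4,6,1,7,7](1)
Move 3: P2 pit3 -> P1=[6,3,5,5,2,4](0) P2=[0,4,6,0,8,7](1)
Move 4: P2 pit2 -> P1=[7,4,5,5,2,4](0) P2=[0,4,0,1,9,8](2)
Move 5: P2 pit3 -> P1=[7,4,5,5,2,4](0) P2=[0,4,0,0,10,8](2)
Move 6: P1 pit2 -> P1=[7,4,0,6,3,5](1) P2=[1,4,0,0,10,8](2)
Move 7: P2 pit1 -> P1=[7,4,0,6,3,5](1) P2=[1,0,1,1,11,9](2)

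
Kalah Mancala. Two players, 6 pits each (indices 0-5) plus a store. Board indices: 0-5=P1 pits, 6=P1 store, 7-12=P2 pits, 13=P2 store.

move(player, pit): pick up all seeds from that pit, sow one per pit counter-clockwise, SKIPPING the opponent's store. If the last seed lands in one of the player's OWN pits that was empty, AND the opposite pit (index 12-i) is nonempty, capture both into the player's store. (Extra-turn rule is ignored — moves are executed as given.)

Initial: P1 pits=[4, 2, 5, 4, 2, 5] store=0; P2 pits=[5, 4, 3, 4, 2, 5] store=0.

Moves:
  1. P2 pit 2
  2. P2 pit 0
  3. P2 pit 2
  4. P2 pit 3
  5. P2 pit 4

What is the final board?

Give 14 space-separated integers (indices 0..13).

Move 1: P2 pit2 -> P1=[4,2,5,4,2,5](0) P2=[5,4,0,5,3,6](0)
Move 2: P2 pit0 -> P1=[4,2,5,4,2,5](0) P2=[0,5,1,6,4,7](0)
Move 3: P2 pit2 -> P1=[4,2,5,4,2,5](0) P2=[0,5,0,7,4,7](0)
Move 4: P2 pit3 -> P1=[5,3,6,5,2,5](0) P2=[0,5,0,0,5,8](1)
Move 5: P2 pit4 -> P1=[6,4,7,5,2,5](0) P2=[0,5,0,0,0,9](2)

Answer: 6 4 7 5 2 5 0 0 5 0 0 0 9 2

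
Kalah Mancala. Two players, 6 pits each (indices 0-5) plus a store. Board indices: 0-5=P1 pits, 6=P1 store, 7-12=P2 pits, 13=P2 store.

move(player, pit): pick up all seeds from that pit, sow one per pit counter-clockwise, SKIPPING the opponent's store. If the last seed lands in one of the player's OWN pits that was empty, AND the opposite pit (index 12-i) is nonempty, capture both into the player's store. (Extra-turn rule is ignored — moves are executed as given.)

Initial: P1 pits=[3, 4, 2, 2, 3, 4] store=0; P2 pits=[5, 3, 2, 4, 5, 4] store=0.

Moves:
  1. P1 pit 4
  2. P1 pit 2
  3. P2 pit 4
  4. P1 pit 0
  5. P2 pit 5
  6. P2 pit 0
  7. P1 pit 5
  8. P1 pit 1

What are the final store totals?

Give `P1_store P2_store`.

Answer: 7 3

Derivation:
Move 1: P1 pit4 -> P1=[3,4,2,2,0,5](1) P2=[6,3,2,4,5,4](0)
Move 2: P1 pit2 -> P1=[3,4,0,3,0,5](5) P2=[6,0,2,4,5,4](0)
Move 3: P2 pit4 -> P1=[4,5,1,3,0,5](5) P2=[6,0,2,4,0,5](1)
Move 4: P1 pit0 -> P1=[0,6,2,4,1,5](5) P2=[6,0,2,4,0,5](1)
Move 5: P2 pit5 -> P1=[1,7,3,5,1,5](5) P2=[6,0,2,4,0,0](2)
Move 6: P2 pit0 -> P1=[1,7,3,5,1,5](5) P2=[0,1,3,5,1,1](3)
Move 7: P1 pit5 -> P1=[1,7,3,5,1,0](6) P2=[1,2,4,6,1,1](3)
Move 8: P1 pit1 -> P1=[1,0,4,6,2,1](7) P2=[2,3,4,6,1,1](3)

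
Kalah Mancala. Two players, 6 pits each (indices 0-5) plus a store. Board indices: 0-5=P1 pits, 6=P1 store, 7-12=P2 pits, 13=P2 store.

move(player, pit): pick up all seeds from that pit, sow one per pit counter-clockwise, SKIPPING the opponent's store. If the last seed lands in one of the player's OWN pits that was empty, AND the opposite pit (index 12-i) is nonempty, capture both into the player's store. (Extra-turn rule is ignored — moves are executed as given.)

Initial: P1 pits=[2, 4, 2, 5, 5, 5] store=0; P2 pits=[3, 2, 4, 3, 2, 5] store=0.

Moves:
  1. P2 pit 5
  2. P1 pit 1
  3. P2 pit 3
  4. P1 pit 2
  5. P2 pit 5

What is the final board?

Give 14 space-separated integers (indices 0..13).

Move 1: P2 pit5 -> P1=[3,5,3,6,5,5](0) P2=[3,2,4,3,2,0](1)
Move 2: P1 pit1 -> P1=[3,0,4,7,6,6](1) P2=[3,2,4,3,2,0](1)
Move 3: P2 pit3 -> P1=[3,0,4,7,6,6](1) P2=[3,2,4,0,3,1](2)
Move 4: P1 pit2 -> P1=[3,0,0,8,7,7](2) P2=[3,2,4,0,3,1](2)
Move 5: P2 pit5 -> P1=[3,0,0,8,7,7](2) P2=[3,2,4,0,3,0](3)

Answer: 3 0 0 8 7 7 2 3 2 4 0 3 0 3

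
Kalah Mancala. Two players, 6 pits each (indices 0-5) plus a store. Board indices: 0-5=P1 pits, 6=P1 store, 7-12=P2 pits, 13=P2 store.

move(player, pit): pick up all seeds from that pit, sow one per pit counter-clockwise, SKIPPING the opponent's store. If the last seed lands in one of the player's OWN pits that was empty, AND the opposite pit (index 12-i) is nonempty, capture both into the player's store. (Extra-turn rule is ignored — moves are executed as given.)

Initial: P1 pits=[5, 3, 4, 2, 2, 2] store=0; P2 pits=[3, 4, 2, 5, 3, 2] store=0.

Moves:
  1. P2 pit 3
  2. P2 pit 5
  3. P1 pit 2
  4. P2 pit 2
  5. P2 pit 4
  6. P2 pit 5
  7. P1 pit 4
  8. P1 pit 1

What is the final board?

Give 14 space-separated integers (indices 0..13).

Move 1: P2 pit3 -> P1=[6,4,4,2,2,2](0) P2=[3,4,2,0,4,3](1)
Move 2: P2 pit5 -> P1=[7,5,4,2,2,2](0) P2=[3,4,2,0,4,0](2)
Move 3: P1 pit2 -> P1=[7,5,0,3,3,3](1) P2=[3,4,2,0,4,0](2)
Move 4: P2 pit2 -> P1=[7,5,0,3,3,3](1) P2=[3,4,0,1,5,0](2)
Move 5: P2 pit4 -> P1=[8,6,1,3,3,3](1) P2=[3,4,0,1,0,1](3)
Move 6: P2 pit5 -> P1=[8,6,1,3,3,3](1) P2=[3,4,0,1,0,0](4)
Move 7: P1 pit4 -> P1=[8,6,1,3,0,4](2) P2=[4,4,0,1,0,0](4)
Move 8: P1 pit1 -> P1=[8,0,2,4,1,5](3) P2=[5,4,0,1,0,0](4)

Answer: 8 0 2 4 1 5 3 5 4 0 1 0 0 4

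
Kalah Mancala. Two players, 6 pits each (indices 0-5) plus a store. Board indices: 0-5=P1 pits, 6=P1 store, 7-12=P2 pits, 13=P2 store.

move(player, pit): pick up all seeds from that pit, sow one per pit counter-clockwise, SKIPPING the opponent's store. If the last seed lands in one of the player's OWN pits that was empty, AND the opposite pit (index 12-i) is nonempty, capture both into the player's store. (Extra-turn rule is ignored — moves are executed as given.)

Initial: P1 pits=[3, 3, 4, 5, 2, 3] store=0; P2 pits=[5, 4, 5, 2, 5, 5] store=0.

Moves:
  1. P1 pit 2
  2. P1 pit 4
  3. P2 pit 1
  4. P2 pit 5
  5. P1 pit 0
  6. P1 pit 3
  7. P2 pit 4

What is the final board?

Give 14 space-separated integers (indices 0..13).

Move 1: P1 pit2 -> P1=[3,3,0,6,3,4](1) P2=[5,4,5,2,5,5](0)
Move 2: P1 pit4 -> P1=[3,3,0,6,0,5](2) P2=[6,4,5,2,5,5](0)
Move 3: P2 pit1 -> P1=[3,3,0,6,0,5](2) P2=[6,0,6,3,6,6](0)
Move 4: P2 pit5 -> P1=[4,4,1,7,1,5](2) P2=[6,0,6,3,6,0](1)
Move 5: P1 pit0 -> P1=[0,5,2,8,2,5](2) P2=[6,0,6,3,6,0](1)
Move 6: P1 pit3 -> P1=[0,5,2,0,3,6](3) P2=[7,1,7,4,7,0](1)
Move 7: P2 pit4 -> P1=[1,6,3,1,4,6](3) P2=[7,1,7,4,0,1](2)

Answer: 1 6 3 1 4 6 3 7 1 7 4 0 1 2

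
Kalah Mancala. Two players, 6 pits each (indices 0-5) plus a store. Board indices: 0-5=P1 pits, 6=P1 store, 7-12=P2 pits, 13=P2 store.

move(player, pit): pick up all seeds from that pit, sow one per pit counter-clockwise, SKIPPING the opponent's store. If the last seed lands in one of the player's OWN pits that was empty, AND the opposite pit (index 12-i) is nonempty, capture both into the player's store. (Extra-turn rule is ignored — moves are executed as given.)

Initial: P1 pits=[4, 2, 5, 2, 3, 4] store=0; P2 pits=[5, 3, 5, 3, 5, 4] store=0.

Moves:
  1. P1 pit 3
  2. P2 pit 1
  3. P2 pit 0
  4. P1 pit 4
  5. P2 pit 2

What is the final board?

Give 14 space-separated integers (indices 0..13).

Move 1: P1 pit3 -> P1=[4,2,5,0,4,5](0) P2=[5,3,5,3,5,4](0)
Move 2: P2 pit1 -> P1=[4,2,5,0,4,5](0) P2=[5,0,6,4,6,4](0)
Move 3: P2 pit0 -> P1=[4,2,5,0,4,5](0) P2=[0,1,7,5,7,5](0)
Move 4: P1 pit4 -> P1=[4,2,5,0,0,6](1) P2=[1,2,7,5,7,5](0)
Move 5: P2 pit2 -> P1=[5,3,6,0,0,6](1) P2=[1,2,0,6,8,6](1)

Answer: 5 3 6 0 0 6 1 1 2 0 6 8 6 1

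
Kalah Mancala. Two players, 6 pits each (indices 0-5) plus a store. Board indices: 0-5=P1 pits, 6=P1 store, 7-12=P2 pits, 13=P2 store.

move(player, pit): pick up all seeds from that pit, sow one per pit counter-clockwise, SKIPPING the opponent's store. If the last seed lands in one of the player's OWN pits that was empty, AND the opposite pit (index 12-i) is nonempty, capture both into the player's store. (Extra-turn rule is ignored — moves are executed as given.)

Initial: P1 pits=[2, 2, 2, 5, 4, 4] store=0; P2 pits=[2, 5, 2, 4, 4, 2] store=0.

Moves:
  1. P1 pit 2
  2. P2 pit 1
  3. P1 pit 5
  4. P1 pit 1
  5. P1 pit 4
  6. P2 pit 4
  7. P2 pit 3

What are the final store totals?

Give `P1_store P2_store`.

Move 1: P1 pit2 -> P1=[2,2,0,6,5,4](0) P2=[2,5,2,4,4,2](0)
Move 2: P2 pit1 -> P1=[2,2,0,6,5,4](0) P2=[2,0,3,5,5,3](1)
Move 3: P1 pit5 -> P1=[2,2,0,6,5,0](1) P2=[3,1,4,5,5,3](1)
Move 4: P1 pit1 -> P1=[2,0,1,7,5,0](1) P2=[3,1,4,5,5,3](1)
Move 5: P1 pit4 -> P1=[2,0,1,7,0,1](2) P2=[4,2,5,5,5,3](1)
Move 6: P2 pit4 -> P1=[3,1,2,7,0,1](2) P2=[4,2,5,5,0,4](2)
Move 7: P2 pit3 -> P1=[4,2,2,7,0,1](2) P2=[4,2,5,0,1,5](3)

Answer: 2 3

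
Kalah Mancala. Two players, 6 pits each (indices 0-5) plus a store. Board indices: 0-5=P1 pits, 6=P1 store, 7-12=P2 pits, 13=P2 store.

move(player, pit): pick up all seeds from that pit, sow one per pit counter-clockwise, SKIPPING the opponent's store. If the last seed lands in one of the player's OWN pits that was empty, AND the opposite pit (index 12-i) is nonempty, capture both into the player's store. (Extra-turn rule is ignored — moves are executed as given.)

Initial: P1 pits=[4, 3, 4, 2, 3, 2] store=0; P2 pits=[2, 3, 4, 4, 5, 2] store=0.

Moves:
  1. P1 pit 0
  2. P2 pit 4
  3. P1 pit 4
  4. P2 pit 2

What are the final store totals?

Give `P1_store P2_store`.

Answer: 1 2

Derivation:
Move 1: P1 pit0 -> P1=[0,4,5,3,4,2](0) P2=[2,3,4,4,5,2](0)
Move 2: P2 pit4 -> P1=[1,5,6,3,4,2](0) P2=[2,3,4,4,0,3](1)
Move 3: P1 pit4 -> P1=[1,5,6,3,0,3](1) P2=[3,4,4,4,0,3](1)
Move 4: P2 pit2 -> P1=[1,5,6,3,0,3](1) P2=[3,4,0,5,1,4](2)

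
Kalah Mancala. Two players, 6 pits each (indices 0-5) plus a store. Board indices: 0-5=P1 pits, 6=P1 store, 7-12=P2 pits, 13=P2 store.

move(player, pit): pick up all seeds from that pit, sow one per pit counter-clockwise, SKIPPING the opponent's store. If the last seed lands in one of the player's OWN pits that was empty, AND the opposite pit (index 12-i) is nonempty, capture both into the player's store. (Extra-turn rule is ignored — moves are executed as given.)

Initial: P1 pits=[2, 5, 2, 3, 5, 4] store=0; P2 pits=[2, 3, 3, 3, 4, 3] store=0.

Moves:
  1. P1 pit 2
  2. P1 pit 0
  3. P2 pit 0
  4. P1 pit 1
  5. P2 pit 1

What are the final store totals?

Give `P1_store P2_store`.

Move 1: P1 pit2 -> P1=[2,5,0,4,6,4](0) P2=[2,3,3,3,4,3](0)
Move 2: P1 pit0 -> P1=[0,6,0,4,6,4](4) P2=[2,3,3,0,4,3](0)
Move 3: P2 pit0 -> P1=[0,6,0,4,6,4](4) P2=[0,4,4,0,4,3](0)
Move 4: P1 pit1 -> P1=[0,0,1,5,7,5](5) P2=[1,4,4,0,4,3](0)
Move 5: P2 pit1 -> P1=[0,0,1,5,7,5](5) P2=[1,0,5,1,5,4](0)

Answer: 5 0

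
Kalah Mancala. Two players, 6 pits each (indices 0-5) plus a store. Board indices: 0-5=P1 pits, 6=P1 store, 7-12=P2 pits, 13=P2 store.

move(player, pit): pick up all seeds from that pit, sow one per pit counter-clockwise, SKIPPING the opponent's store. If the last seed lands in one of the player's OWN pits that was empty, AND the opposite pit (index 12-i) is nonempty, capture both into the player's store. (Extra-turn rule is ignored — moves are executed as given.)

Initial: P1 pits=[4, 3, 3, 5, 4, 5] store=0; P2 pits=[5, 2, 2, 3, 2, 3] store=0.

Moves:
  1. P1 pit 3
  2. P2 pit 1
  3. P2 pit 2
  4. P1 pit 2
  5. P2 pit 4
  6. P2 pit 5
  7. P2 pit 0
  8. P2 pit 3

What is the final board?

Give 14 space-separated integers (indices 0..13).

Move 1: P1 pit3 -> P1=[4,3,3,0,5,6](1) P2=[6,3,2,3,2,3](0)
Move 2: P2 pit1 -> P1=[4,3,3,0,5,6](1) P2=[6,0,3,4,3,3](0)
Move 3: P2 pit2 -> P1=[4,3,3,0,5,6](1) P2=[6,0,0,5,4,4](0)
Move 4: P1 pit2 -> P1=[4,3,0,1,6,7](1) P2=[6,0,0,5,4,4](0)
Move 5: P2 pit4 -> P1=[5,4,0,1,6,7](1) P2=[6,0,0,5,0,5](1)
Move 6: P2 pit5 -> P1=[6,5,1,2,6,7](1) P2=[6,0,0,5,0,0](2)
Move 7: P2 pit0 -> P1=[6,5,1,2,6,7](1) P2=[0,1,1,6,1,1](3)
Move 8: P2 pit3 -> P1=[7,6,2,2,6,7](1) P2=[0,1,1,0,2,2](4)

Answer: 7 6 2 2 6 7 1 0 1 1 0 2 2 4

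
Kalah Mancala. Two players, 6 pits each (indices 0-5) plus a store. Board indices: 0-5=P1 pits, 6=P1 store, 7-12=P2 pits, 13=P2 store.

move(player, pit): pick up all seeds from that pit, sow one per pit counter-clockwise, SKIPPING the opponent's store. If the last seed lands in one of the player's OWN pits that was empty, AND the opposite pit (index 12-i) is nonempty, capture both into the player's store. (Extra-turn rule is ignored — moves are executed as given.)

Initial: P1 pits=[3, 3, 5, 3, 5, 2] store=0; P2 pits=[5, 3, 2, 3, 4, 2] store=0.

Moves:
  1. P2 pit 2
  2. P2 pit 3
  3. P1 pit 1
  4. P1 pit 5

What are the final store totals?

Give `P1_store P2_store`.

Move 1: P2 pit2 -> P1=[3,3,5,3,5,2](0) P2=[5,3,0,4,5,2](0)
Move 2: P2 pit3 -> P1=[4,3,5,3,5,2](0) P2=[5,3,0,0,6,3](1)
Move 3: P1 pit1 -> P1=[4,0,6,4,6,2](0) P2=[5,3,0,0,6,3](1)
Move 4: P1 pit5 -> P1=[4,0,6,4,6,0](1) P2=[6,3,0,0,6,3](1)

Answer: 1 1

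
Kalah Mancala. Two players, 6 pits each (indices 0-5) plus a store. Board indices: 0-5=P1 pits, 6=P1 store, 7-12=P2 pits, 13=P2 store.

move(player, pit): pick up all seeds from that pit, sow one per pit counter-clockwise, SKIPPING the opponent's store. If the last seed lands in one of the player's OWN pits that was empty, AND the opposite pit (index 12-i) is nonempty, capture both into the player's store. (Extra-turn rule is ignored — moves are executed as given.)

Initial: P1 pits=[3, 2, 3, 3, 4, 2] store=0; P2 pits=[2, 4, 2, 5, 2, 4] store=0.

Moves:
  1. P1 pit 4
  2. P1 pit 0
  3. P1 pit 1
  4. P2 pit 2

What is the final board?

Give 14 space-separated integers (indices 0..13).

Answer: 0 0 5 5 0 3 7 3 0 0 6 3 4 0

Derivation:
Move 1: P1 pit4 -> P1=[3,2,3,3,0,3](1) P2=[3,5,2,5,2,4](0)
Move 2: P1 pit0 -> P1=[0,3,4,4,0,3](1) P2=[3,5,2,5,2,4](0)
Move 3: P1 pit1 -> P1=[0,0,5,5,0,3](7) P2=[3,0,2,5,2,4](0)
Move 4: P2 pit2 -> P1=[0,0,5,5,0,3](7) P2=[3,0,0,6,3,4](0)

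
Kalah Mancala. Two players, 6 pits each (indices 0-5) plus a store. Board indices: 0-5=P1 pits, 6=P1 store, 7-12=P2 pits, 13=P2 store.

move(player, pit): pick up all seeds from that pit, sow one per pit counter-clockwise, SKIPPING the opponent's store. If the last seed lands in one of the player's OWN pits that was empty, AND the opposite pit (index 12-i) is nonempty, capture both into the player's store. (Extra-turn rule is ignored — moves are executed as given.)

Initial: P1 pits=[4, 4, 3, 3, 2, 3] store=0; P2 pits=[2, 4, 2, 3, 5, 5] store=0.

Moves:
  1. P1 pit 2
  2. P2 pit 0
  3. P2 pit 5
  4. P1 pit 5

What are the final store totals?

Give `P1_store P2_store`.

Move 1: P1 pit2 -> P1=[4,4,0,4,3,4](0) P2=[2,4,2,3,5,5](0)
Move 2: P2 pit0 -> P1=[4,4,0,4,3,4](0) P2=[0,5,3,3,5,5](0)
Move 3: P2 pit5 -> P1=[5,5,1,5,3,4](0) P2=[0,5,3,3,5,0](1)
Move 4: P1 pit5 -> P1=[5,5,1,5,3,0](1) P2=[1,6,4,3,5,0](1)

Answer: 1 1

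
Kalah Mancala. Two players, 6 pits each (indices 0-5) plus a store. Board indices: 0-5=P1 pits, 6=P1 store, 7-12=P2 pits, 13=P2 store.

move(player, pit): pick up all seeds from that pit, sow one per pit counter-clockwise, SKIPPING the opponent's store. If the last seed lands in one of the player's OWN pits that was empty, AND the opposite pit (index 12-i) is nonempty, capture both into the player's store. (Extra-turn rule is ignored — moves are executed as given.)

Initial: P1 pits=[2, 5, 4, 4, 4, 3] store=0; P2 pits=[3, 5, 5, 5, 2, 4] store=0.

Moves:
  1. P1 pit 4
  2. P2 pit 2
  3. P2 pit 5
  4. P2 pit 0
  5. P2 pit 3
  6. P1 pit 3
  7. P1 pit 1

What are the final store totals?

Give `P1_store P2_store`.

Move 1: P1 pit4 -> P1=[2,5,4,4,0,4](1) P2=[4,6,5,5,2,4](0)
Move 2: P2 pit2 -> P1=[3,5,4,4,0,4](1) P2=[4,6,0,6,3,5](1)
Move 3: P2 pit5 -> P1=[4,6,5,5,0,4](1) P2=[4,6,0,6,3,0](2)
Move 4: P2 pit0 -> P1=[4,6,5,5,0,4](1) P2=[0,7,1,7,4,0](2)
Move 5: P2 pit3 -> P1=[5,7,6,6,0,4](1) P2=[0,7,1,0,5,1](3)
Move 6: P1 pit3 -> P1=[5,7,6,0,1,5](2) P2=[1,8,2,0,5,1](3)
Move 7: P1 pit1 -> P1=[5,0,7,1,2,6](3) P2=[2,9,2,0,5,1](3)

Answer: 3 3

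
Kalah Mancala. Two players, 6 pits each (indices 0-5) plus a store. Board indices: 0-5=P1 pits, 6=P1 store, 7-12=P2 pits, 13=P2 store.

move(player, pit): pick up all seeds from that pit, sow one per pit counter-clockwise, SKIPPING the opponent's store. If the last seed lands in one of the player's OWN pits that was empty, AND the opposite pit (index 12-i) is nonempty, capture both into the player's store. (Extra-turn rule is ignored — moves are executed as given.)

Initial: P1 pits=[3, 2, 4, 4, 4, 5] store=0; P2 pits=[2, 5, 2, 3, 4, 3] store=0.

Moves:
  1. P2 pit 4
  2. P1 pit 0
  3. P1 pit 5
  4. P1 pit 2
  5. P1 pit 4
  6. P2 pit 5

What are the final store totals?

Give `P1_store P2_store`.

Move 1: P2 pit4 -> P1=[4,3,4,4,4,5](0) P2=[2,5,2,3,0,4](1)
Move 2: P1 pit0 -> P1=[0,4,5,5,5,5](0) P2=[2,5,2,3,0,4](1)
Move 3: P1 pit5 -> P1=[0,4,5,5,5,0](1) P2=[3,6,3,4,0,4](1)
Move 4: P1 pit2 -> P1=[0,4,0,6,6,1](2) P2=[4,6,3,4,0,4](1)
Move 5: P1 pit4 -> P1=[0,4,0,6,0,2](3) P2=[5,7,4,5,0,4](1)
Move 6: P2 pit5 -> P1=[1,5,1,6,0,2](3) P2=[5,7,4,5,0,0](2)

Answer: 3 2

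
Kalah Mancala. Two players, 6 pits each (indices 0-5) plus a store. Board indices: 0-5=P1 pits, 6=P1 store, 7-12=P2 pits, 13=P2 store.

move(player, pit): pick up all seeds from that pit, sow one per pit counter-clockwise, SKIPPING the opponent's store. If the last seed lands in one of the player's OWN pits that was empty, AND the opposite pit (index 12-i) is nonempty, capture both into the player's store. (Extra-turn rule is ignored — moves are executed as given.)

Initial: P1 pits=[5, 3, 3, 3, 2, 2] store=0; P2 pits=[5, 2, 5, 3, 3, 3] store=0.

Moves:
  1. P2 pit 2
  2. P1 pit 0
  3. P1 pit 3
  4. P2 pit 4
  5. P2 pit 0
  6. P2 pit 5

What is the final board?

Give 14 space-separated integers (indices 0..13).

Move 1: P2 pit2 -> P1=[6,3,3,3,2,2](0) P2=[5,2,0,4,4,4](1)
Move 2: P1 pit0 -> P1=[0,4,4,4,3,3](1) P2=[5,2,0,4,4,4](1)
Move 3: P1 pit3 -> P1=[0,4,4,0,4,4](2) P2=[6,2,0,4,4,4](1)
Move 4: P2 pit4 -> P1=[1,5,4,0,4,4](2) P2=[6,2,0,4,0,5](2)
Move 5: P2 pit0 -> P1=[1,5,4,0,4,4](2) P2=[0,3,1,5,1,6](3)
Move 6: P2 pit5 -> P1=[2,6,5,1,5,4](2) P2=[0,3,1,5,1,0](4)

Answer: 2 6 5 1 5 4 2 0 3 1 5 1 0 4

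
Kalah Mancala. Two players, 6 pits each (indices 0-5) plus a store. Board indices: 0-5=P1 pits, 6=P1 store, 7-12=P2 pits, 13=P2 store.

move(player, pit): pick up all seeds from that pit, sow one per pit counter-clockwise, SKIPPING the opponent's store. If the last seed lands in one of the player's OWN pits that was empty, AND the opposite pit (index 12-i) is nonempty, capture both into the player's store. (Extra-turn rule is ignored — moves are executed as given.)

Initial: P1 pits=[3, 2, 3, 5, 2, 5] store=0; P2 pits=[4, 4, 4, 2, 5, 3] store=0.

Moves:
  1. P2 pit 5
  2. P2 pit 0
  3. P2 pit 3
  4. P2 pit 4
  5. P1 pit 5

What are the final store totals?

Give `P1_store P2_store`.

Move 1: P2 pit5 -> P1=[4,3,3,5,2,5](0) P2=[4,4,4,2,5,0](1)
Move 2: P2 pit0 -> P1=[4,3,3,5,2,5](0) P2=[0,5,5,3,6,0](1)
Move 3: P2 pit3 -> P1=[4,3,3,5,2,5](0) P2=[0,5,5,0,7,1](2)
Move 4: P2 pit4 -> P1=[5,4,4,6,3,5](0) P2=[0,5,5,0,0,2](3)
Move 5: P1 pit5 -> P1=[5,4,4,6,3,0](1) P2=[1,6,6,1,0,2](3)

Answer: 1 3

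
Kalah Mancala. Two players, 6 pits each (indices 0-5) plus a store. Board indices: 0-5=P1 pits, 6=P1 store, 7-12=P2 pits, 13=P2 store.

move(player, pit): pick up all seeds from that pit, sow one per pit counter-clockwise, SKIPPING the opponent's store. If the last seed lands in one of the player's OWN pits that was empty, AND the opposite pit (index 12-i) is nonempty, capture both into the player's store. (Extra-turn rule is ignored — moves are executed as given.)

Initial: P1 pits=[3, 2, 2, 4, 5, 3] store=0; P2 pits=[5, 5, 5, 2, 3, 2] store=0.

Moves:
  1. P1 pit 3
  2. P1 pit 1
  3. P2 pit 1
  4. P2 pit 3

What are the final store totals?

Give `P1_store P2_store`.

Move 1: P1 pit3 -> P1=[3,2,2,0,6,4](1) P2=[6,5,5,2,3,2](0)
Move 2: P1 pit1 -> P1=[3,0,3,0,6,4](7) P2=[6,5,0,2,3,2](0)
Move 3: P2 pit1 -> P1=[3,0,3,0,6,4](7) P2=[6,0,1,3,4,3](1)
Move 4: P2 pit3 -> P1=[3,0,3,0,6,4](7) P2=[6,0,1,0,5,4](2)

Answer: 7 2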